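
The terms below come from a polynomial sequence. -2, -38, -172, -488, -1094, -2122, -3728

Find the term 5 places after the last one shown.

-27568

Δ: -36  -134  -316  -606  -1028  -1606
Δ²: -98  -182  -290  -422  -578
Δ³: -84  -108  -132  -156
Δ⁴: -24  -24  -24
Constant fourth difference = -24, so extend:
-156 − 24 = -180;  -578 − 180 = -758;  -1606 − 758 = -2364;  -3728 − 2364 = -6092
-180 − 24 = -204;  -758 − 204 = -962;  -2364 − 962 = -3326;  -6092 − 3326 = -9418
-204 − 24 = -228;  -962 − 228 = -1190;  -3326 − 1190 = -4516;  -9418 − 4516 = -13934
-228 − 24 = -252;  -1190 − 252 = -1442;  -4516 − 1442 = -5958;  -13934 − 5958 = -19892
-252 − 24 = -276;  -1442 − 276 = -1718;  -5958 − 1718 = -7676;  -19892 − 7676 = -27568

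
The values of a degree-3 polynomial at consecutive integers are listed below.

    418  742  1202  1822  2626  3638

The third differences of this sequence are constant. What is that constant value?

24

First differences: 324, 460, 620, 804, 1012
Second differences: 136, 160, 184, 208
Third differences: 24, 24, 24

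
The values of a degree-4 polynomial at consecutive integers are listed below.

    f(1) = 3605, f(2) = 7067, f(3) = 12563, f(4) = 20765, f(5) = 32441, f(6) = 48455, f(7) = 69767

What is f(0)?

3462  5496  8202  11676  16014  21312
2034  2706  3474  4338  5298
672  768  864  960
96  96  96
The fourth differences are constant at 96.
Work back: 672 − 96 = 576;  2034 − 576 = 1458;  3462 − 1458 = 2004;  3605 − 2004 = 1601

1601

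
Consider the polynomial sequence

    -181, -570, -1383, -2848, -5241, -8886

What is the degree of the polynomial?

First differences: -389, -813, -1465, -2393, -3645
Second differences: -424, -652, -928, -1252
Third differences: -228, -276, -324
Fourth differences: -48, -48
The fourth differences are constant, so the polynomial has degree 4.

4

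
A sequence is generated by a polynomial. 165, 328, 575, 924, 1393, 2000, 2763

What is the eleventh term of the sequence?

7735

Δ: 163, 247, 349, 469, 607, 763
Δ²: 84, 102, 120, 138, 156
Δ³: 18, 18, 18, 18
Constant third difference = 18, so extend:
156 + 18 = 174;  763 + 174 = 937;  2763 + 937 = 3700
174 + 18 = 192;  937 + 192 = 1129;  3700 + 1129 = 4829
192 + 18 = 210;  1129 + 210 = 1339;  4829 + 1339 = 6168
210 + 18 = 228;  1339 + 228 = 1567;  6168 + 1567 = 7735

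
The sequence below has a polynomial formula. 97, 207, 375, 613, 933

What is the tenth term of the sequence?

4183

D1: 110, 168, 238, 320
D2: 58, 70, 82
D3: 12, 12
Constant third difference = 12, so extend:
82 + 12 = 94;  320 + 94 = 414;  933 + 414 = 1347
94 + 12 = 106;  414 + 106 = 520;  1347 + 520 = 1867
106 + 12 = 118;  520 + 118 = 638;  1867 + 638 = 2505
118 + 12 = 130;  638 + 130 = 768;  2505 + 768 = 3273
130 + 12 = 142;  768 + 142 = 910;  3273 + 910 = 4183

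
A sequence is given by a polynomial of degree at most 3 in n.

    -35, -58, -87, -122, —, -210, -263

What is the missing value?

-163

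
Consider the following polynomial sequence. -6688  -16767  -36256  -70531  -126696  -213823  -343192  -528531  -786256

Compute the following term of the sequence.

D1: -10079, -19489, -34275, -56165, -87127, -129369, -185339, -257725
D2: -9410, -14786, -21890, -30962, -42242, -55970, -72386
D3: -5376, -7104, -9072, -11280, -13728, -16416
D4: -1728, -1968, -2208, -2448, -2688
D5: -240, -240, -240, -240
Fifth differences constant at -240.
-2688 − 240 = -2928;  -16416 − 2928 = -19344;  -72386 − 19344 = -91730;  -257725 − 91730 = -349455;  -786256 − 349455 = -1135711

-1135711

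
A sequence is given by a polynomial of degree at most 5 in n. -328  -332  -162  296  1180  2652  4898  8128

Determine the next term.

D1: -4, 170, 458, 884, 1472, 2246, 3230
D2: 174, 288, 426, 588, 774, 984
D3: 114, 138, 162, 186, 210
D4: 24, 24, 24, 24
Fourth differences constant at 24.
210 + 24 = 234;  984 + 234 = 1218;  3230 + 1218 = 4448;  8128 + 4448 = 12576

12576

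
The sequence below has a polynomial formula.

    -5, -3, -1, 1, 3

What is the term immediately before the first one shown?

2, 2, 2, 2
The first differences are constant at 2.
Work back: -5 − 2 = -7

-7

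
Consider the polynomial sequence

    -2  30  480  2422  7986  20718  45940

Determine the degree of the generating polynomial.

32, 450, 1942, 5564, 12732, 25222
418, 1492, 3622, 7168, 12490
1074, 2130, 3546, 5322
1056, 1416, 1776
360, 360
The fifth differences are constant, so the polynomial has degree 5.

5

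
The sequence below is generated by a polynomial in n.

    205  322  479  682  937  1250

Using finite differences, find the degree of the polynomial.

First differences: 117, 157, 203, 255, 313
Second differences: 40, 46, 52, 58
Third differences: 6, 6, 6
The third differences are constant, so the polynomial has degree 3.

3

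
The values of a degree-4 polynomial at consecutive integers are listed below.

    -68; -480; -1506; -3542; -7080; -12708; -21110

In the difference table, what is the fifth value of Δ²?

First differences: -412, -1026, -2036, -3538, -5628, -8402
Second differences: -614, -1010, -1502, -2090, -2774
Third differences: -396, -492, -588, -684
Fourth differences: -96, -96, -96

-2774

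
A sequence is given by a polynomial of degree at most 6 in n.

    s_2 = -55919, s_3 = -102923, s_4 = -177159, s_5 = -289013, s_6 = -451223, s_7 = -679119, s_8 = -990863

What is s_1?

-47004  -74236  -111854  -162210  -227896  -311744
-27232  -37618  -50356  -65686  -83848
-10386  -12738  -15330  -18162
-2352  -2592  -2832
-240  -240
The fifth differences are constant at -240.
Work back: -2352 + 240 = -2112;  -10386 + 2112 = -8274;  -27232 + 8274 = -18958;  -47004 + 18958 = -28046;  -55919 + 28046 = -27873

-27873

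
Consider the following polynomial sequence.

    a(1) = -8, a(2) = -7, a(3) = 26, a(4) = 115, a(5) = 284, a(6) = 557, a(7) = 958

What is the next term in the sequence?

1511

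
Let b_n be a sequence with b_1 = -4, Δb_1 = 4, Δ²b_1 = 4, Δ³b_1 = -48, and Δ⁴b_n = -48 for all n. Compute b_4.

-28

Build the table forward from the leading diagonal:
Δ⁴: -48  -48  -48  -48
Δ³: -48  -96  -144  -192
Δ²: 4  -44  -140  -284
Δ: 4  8  -36  -176
b: -4  0  8  -28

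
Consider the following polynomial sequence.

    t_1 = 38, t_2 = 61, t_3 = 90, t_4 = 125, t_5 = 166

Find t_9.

Δ: 23  29  35  41
Δ²: 6  6  6
Second differences constant at 6.
41 + 6 = 47;  166 + 47 = 213
47 + 6 = 53;  213 + 53 = 266
53 + 6 = 59;  266 + 59 = 325
59 + 6 = 65;  325 + 65 = 390

390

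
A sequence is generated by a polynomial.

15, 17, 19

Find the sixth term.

25

2, 2
First differences constant at 2.
19 + 2 = 21
21 + 2 = 23
23 + 2 = 25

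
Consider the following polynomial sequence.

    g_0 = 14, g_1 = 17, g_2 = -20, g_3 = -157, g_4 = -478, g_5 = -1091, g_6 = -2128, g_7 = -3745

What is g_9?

-9463

D1: 3 , -37 , -137 , -321 , -613 , -1037 , -1617
D2: -40 , -100 , -184 , -292 , -424 , -580
D3: -60 , -84 , -108 , -132 , -156
D4: -24 , -24 , -24 , -24
Fourth differences constant at -24.
-156 − 24 = -180;  -580 − 180 = -760;  -1617 − 760 = -2377;  -3745 − 2377 = -6122
-180 − 24 = -204;  -760 − 204 = -964;  -2377 − 964 = -3341;  -6122 − 3341 = -9463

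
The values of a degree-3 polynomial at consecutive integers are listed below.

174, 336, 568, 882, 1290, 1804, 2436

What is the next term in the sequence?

3198

162 , 232 , 314 , 408 , 514 , 632
70 , 82 , 94 , 106 , 118
12 , 12 , 12 , 12
The third differences are constant (12).
118 + 12 = 130;  632 + 130 = 762;  2436 + 762 = 3198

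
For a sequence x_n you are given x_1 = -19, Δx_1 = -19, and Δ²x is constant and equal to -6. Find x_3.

-63

Build the table forward from the leading diagonal:
Second differences: -6, -6, -6
First differences: -19, -25, -31
x: -19, -38, -63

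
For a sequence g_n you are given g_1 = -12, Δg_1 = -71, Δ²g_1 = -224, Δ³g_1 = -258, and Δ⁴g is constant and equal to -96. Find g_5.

-2768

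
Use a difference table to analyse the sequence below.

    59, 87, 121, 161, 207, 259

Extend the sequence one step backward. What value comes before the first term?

Δ: 28, 34, 40, 46, 52
Δ²: 6, 6, 6, 6
The second differences are constant at 6.
Work back: 28 − 6 = 22;  59 − 22 = 37

37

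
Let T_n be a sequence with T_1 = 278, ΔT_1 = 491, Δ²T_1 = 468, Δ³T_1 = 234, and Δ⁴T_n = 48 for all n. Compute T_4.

3389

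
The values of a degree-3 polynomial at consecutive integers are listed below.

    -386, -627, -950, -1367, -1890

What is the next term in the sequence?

First differences: -241, -323, -417, -523
Second differences: -82, -94, -106
Third differences: -12, -12
The third differences are constant (-12).
-106 − 12 = -118;  -523 − 118 = -641;  -1890 − 641 = -2531

-2531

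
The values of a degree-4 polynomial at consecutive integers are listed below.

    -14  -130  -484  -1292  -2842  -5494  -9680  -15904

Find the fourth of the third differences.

-432

D1: -116, -354, -808, -1550, -2652, -4186, -6224
D2: -238, -454, -742, -1102, -1534, -2038
D3: -216, -288, -360, -432, -504
D4: -72, -72, -72, -72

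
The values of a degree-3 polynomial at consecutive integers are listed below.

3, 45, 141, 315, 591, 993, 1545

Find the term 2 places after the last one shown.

3195

Δ: 42  96  174  276  402  552
Δ²: 54  78  102  126  150
Δ³: 24  24  24  24
Constant third difference = 24, so extend:
150 + 24 = 174;  552 + 174 = 726;  1545 + 726 = 2271
174 + 24 = 198;  726 + 198 = 924;  2271 + 924 = 3195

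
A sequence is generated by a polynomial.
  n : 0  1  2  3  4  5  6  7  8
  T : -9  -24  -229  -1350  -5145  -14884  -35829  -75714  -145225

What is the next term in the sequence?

D1: -15 , -205 , -1121 , -3795 , -9739 , -20945 , -39885 , -69511
D2: -190 , -916 , -2674 , -5944 , -11206 , -18940 , -29626
D3: -726 , -1758 , -3270 , -5262 , -7734 , -10686
D4: -1032 , -1512 , -1992 , -2472 , -2952
D5: -480 , -480 , -480 , -480
The fifth differences are constant (-480).
-2952 − 480 = -3432;  -10686 − 3432 = -14118;  -29626 − 14118 = -43744;  -69511 − 43744 = -113255;  -145225 − 113255 = -258480

-258480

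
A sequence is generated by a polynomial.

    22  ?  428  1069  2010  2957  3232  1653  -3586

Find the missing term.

117

Using the last 7 terms:
Δ: 641, 941, 947, 275, -1579, -5239
Δ²: 300, 6, -672, -1854, -3660
Δ³: -294, -678, -1182, -1806
Δ⁴: -384, -504, -624
Δ⁵: -120, -120
Constant fifth difference = -120.
Extend backward: -384 + 120 = -264;  -294 + 264 = -30;  300 + 30 = 330;  641 − 330 = 311;  428 − 311 = 117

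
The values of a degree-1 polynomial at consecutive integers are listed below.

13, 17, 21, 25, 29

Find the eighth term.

D1: 4, 4, 4, 4
The first differences are constant (4).
29 + 4 = 33
33 + 4 = 37
37 + 4 = 41

41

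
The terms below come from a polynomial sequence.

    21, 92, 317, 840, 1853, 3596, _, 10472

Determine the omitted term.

6357

Using the first 6 terms:
D1: 71, 225, 523, 1013, 1743
D2: 154, 298, 490, 730
D3: 144, 192, 240
D4: 48, 48
Constant fourth difference = 48.
Extend forward: 240 + 48 = 288;  730 + 288 = 1018;  1743 + 1018 = 2761;  3596 + 2761 = 6357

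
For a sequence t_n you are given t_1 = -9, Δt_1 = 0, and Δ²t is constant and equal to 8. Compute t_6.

71

Build the table forward from the leading diagonal:
Second differences: 8, 8, 8, 8, 8, 8
First differences: 0, 8, 16, 24, 32, 40
t: -9, -9, -1, 15, 39, 71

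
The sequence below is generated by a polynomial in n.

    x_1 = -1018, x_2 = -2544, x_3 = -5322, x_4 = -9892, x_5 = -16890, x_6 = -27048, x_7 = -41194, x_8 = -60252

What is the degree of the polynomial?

Δ: -1526, -2778, -4570, -6998, -10158, -14146, -19058
Δ²: -1252, -1792, -2428, -3160, -3988, -4912
Δ³: -540, -636, -732, -828, -924
Δ⁴: -96, -96, -96, -96
The fourth differences are constant, so the polynomial has degree 4.

4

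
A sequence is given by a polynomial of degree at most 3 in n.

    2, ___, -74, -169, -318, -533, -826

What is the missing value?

-21

Using the last 5 terms:
-95, -149, -215, -293
-54, -66, -78
-12, -12
Constant third difference = -12.
Extend backward: -54 + 12 = -42;  -95 + 42 = -53;  -74 + 53 = -21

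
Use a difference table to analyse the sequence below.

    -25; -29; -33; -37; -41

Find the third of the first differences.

-4

First differences: -4, -4, -4, -4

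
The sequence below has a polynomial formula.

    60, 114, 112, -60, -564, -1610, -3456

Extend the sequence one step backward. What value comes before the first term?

16

Δ: 54, -2, -172, -504, -1046, -1846
Δ²: -56, -170, -332, -542, -800
Δ³: -114, -162, -210, -258
Δ⁴: -48, -48, -48
The fourth differences are constant at -48.
Work back: -114 + 48 = -66;  -56 + 66 = 10;  54 − 10 = 44;  60 − 44 = 16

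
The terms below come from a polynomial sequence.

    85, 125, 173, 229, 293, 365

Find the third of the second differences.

First differences: 40, 48, 56, 64, 72
Second differences: 8, 8, 8, 8

8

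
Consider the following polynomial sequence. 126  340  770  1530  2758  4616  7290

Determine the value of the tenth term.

22428

D1: 214 , 430 , 760 , 1228 , 1858 , 2674
D2: 216 , 330 , 468 , 630 , 816
D3: 114 , 138 , 162 , 186
D4: 24 , 24 , 24
The fourth differences are constant (24).
186 + 24 = 210;  816 + 210 = 1026;  2674 + 1026 = 3700;  7290 + 3700 = 10990
210 + 24 = 234;  1026 + 234 = 1260;  3700 + 1260 = 4960;  10990 + 4960 = 15950
234 + 24 = 258;  1260 + 258 = 1518;  4960 + 1518 = 6478;  15950 + 6478 = 22428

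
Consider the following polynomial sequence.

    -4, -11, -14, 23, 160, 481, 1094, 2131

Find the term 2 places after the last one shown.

6125

D1: -7 , -3 , 37 , 137 , 321 , 613 , 1037
D2: 4 , 40 , 100 , 184 , 292 , 424
D3: 36 , 60 , 84 , 108 , 132
D4: 24 , 24 , 24 , 24
Constant fourth difference = 24, so extend:
132 + 24 = 156;  424 + 156 = 580;  1037 + 580 = 1617;  2131 + 1617 = 3748
156 + 24 = 180;  580 + 180 = 760;  1617 + 760 = 2377;  3748 + 2377 = 6125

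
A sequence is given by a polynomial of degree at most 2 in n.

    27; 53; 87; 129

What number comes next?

Δ: 26  34  42
Δ²: 8  8
The second differences are constant (8).
42 + 8 = 50;  129 + 50 = 179

179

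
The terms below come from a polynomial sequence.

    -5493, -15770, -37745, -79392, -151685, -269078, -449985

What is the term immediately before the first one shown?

Δ: -10277, -21975, -41647, -72293, -117393, -180907
Δ²: -11698, -19672, -30646, -45100, -63514
Δ³: -7974, -10974, -14454, -18414
Δ⁴: -3000, -3480, -3960
Δ⁵: -480, -480
The fifth differences are constant at -480.
Work back: -3000 + 480 = -2520;  -7974 + 2520 = -5454;  -11698 + 5454 = -6244;  -10277 + 6244 = -4033;  -5493 + 4033 = -1460

-1460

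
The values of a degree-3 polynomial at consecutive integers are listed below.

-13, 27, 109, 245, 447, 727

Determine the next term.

1097

D1: 40, 82, 136, 202, 280
D2: 42, 54, 66, 78
D3: 12, 12, 12
Constant third difference = 12, so extend:
78 + 12 = 90;  280 + 90 = 370;  727 + 370 = 1097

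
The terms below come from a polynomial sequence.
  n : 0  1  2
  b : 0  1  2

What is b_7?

7

Δ: 1, 1
First differences constant at 1.
2 + 1 = 3
3 + 1 = 4
4 + 1 = 5
5 + 1 = 6
6 + 1 = 7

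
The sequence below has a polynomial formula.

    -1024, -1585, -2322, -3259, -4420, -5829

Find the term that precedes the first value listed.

-615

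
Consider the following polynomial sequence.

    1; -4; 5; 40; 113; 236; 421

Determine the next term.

680

First differences: -5, 9, 35, 73, 123, 185
Second differences: 14, 26, 38, 50, 62
Third differences: 12, 12, 12, 12
The third differences are constant (12).
62 + 12 = 74;  185 + 74 = 259;  421 + 259 = 680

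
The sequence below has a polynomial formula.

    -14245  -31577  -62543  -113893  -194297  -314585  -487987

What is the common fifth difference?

First differences: -17332, -30966, -51350, -80404, -120288, -173402
Second differences: -13634, -20384, -29054, -39884, -53114
Third differences: -6750, -8670, -10830, -13230
Fourth differences: -1920, -2160, -2400
Fifth differences: -240, -240

-240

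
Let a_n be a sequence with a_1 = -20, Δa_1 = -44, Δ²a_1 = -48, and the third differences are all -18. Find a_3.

-156

Build the table forward from the leading diagonal:
D3: -18, -18, -18
D2: -48, -66, -84
D1: -44, -92, -158
a: -20, -64, -156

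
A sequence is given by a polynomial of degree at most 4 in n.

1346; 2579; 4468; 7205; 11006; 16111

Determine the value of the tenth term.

55211

First differences: 1233 , 1889 , 2737 , 3801 , 5105
Second differences: 656 , 848 , 1064 , 1304
Third differences: 192 , 216 , 240
Fourth differences: 24 , 24
Fourth differences constant at 24.
240 + 24 = 264;  1304 + 264 = 1568;  5105 + 1568 = 6673;  16111 + 6673 = 22784
264 + 24 = 288;  1568 + 288 = 1856;  6673 + 1856 = 8529;  22784 + 8529 = 31313
288 + 24 = 312;  1856 + 312 = 2168;  8529 + 2168 = 10697;  31313 + 10697 = 42010
312 + 24 = 336;  2168 + 336 = 2504;  10697 + 2504 = 13201;  42010 + 13201 = 55211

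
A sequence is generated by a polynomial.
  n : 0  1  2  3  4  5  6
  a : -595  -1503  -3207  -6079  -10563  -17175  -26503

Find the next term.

-39207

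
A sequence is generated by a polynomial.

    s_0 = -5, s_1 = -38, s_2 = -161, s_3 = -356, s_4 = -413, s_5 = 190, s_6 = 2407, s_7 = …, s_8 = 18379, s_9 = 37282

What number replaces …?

Using the first 7 terms:
-33  -123  -195  -57  603  2217
-90  -72  138  660  1614
18  210  522  954
192  312  432
120  120
Constant fifth difference = 120.
Extend forward: 432 + 120 = 552;  954 + 552 = 1506;  1614 + 1506 = 3120;  2217 + 3120 = 5337;  2407 + 5337 = 7744

7744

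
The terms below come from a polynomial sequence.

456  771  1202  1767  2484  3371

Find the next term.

315 , 431 , 565 , 717 , 887
116 , 134 , 152 , 170
18 , 18 , 18
Constant third difference = 18, so extend:
170 + 18 = 188;  887 + 188 = 1075;  3371 + 1075 = 4446

4446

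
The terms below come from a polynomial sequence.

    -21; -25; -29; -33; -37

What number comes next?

-41

D1: -4 , -4 , -4 , -4
First differences constant at -4.
-37 − 4 = -41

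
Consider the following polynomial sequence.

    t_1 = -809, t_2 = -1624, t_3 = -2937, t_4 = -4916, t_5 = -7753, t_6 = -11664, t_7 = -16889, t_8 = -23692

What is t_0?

Δ: -815  -1313  -1979  -2837  -3911  -5225  -6803
Δ²: -498  -666  -858  -1074  -1314  -1578
Δ³: -168  -192  -216  -240  -264
Δ⁴: -24  -24  -24  -24
The fourth differences are constant at -24.
Work back: -168 + 24 = -144;  -498 + 144 = -354;  -815 + 354 = -461;  -809 + 461 = -348

-348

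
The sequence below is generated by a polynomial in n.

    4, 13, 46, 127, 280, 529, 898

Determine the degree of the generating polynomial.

3

Δ: 9, 33, 81, 153, 249, 369
Δ²: 24, 48, 72, 96, 120
Δ³: 24, 24, 24, 24
The third differences are constant, so the polynomial has degree 3.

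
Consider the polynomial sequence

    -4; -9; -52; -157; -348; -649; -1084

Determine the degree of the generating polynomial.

3

Δ: -5, -43, -105, -191, -301, -435
Δ²: -38, -62, -86, -110, -134
Δ³: -24, -24, -24, -24
The third differences are constant, so the polynomial has degree 3.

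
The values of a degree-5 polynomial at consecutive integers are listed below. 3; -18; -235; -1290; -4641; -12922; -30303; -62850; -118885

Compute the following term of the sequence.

-209346

D1: -21  -217  -1055  -3351  -8281  -17381  -32547  -56035
D2: -196  -838  -2296  -4930  -9100  -15166  -23488
D3: -642  -1458  -2634  -4170  -6066  -8322
D4: -816  -1176  -1536  -1896  -2256
D5: -360  -360  -360  -360
The fifth differences are constant (-360).
-2256 − 360 = -2616;  -8322 − 2616 = -10938;  -23488 − 10938 = -34426;  -56035 − 34426 = -90461;  -118885 − 90461 = -209346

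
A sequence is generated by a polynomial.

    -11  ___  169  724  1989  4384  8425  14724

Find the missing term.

0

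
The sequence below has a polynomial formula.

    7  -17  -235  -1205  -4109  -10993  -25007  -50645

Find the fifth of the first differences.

-6884

First differences: -24, -218, -970, -2904, -6884, -14014, -25638
Second differences: -194, -752, -1934, -3980, -7130, -11624
Third differences: -558, -1182, -2046, -3150, -4494
Fourth differences: -624, -864, -1104, -1344
Fifth differences: -240, -240, -240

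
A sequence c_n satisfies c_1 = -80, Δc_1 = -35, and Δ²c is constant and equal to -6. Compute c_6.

Build the table forward from the leading diagonal:
D2: -6  -6  -6  -6  -6  -6
D1: -35  -41  -47  -53  -59  -65
c: -80  -115  -156  -203  -256  -315

-315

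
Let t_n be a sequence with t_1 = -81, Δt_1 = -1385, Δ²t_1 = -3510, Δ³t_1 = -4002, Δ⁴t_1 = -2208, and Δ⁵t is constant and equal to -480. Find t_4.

Build the table forward from the leading diagonal:
D5: -480  -480  -480  -480
D4: -2208  -2688  -3168  -3648
D3: -4002  -6210  -8898  -12066
D2: -3510  -7512  -13722  -22620
D1: -1385  -4895  -12407  -26129
t: -81  -1466  -6361  -18768

-18768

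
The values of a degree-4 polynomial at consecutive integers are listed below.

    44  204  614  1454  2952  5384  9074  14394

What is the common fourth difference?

48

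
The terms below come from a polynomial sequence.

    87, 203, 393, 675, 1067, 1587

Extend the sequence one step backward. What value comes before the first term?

116  190  282  392  520
74  92  110  128
18  18  18
The third differences are constant at 18.
Work back: 74 − 18 = 56;  116 − 56 = 60;  87 − 60 = 27

27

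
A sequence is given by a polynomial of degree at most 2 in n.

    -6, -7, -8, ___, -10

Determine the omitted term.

-9

Using the first 3 terms:
-1, -1
Constant first difference = -1.
Extend forward: -8 − 1 = -9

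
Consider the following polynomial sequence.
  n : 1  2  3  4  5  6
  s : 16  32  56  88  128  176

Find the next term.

232

First differences: 16, 24, 32, 40, 48
Second differences: 8, 8, 8, 8
The second differences are constant (8).
48 + 8 = 56;  176 + 56 = 232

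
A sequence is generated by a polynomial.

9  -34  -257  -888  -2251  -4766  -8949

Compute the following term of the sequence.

-15412

-43, -223, -631, -1363, -2515, -4183
-180, -408, -732, -1152, -1668
-228, -324, -420, -516
-96, -96, -96
Fourth differences constant at -96.
-516 − 96 = -612;  -1668 − 612 = -2280;  -4183 − 2280 = -6463;  -8949 − 6463 = -15412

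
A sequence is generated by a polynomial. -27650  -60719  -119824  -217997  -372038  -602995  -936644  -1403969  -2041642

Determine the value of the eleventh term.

-4006040

D1: -33069 , -59105 , -98173 , -154041 , -230957 , -333649 , -467325 , -637673
D2: -26036 , -39068 , -55868 , -76916 , -102692 , -133676 , -170348
D3: -13032 , -16800 , -21048 , -25776 , -30984 , -36672
D4: -3768 , -4248 , -4728 , -5208 , -5688
D5: -480 , -480 , -480 , -480
The fifth differences are constant (-480).
-5688 − 480 = -6168;  -36672 − 6168 = -42840;  -170348 − 42840 = -213188;  -637673 − 213188 = -850861;  -2041642 − 850861 = -2892503
-6168 − 480 = -6648;  -42840 − 6648 = -49488;  -213188 − 49488 = -262676;  -850861 − 262676 = -1113537;  -2892503 − 1113537 = -4006040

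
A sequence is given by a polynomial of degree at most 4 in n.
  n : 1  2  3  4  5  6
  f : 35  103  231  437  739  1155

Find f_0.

68  128  206  302  416
60  78  96  114
18  18  18
The third differences are constant at 18.
Work back: 60 − 18 = 42;  68 − 42 = 26;  35 − 26 = 9

9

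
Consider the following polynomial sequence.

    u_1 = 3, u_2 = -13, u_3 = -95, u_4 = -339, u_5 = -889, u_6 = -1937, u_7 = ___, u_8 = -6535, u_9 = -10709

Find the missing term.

Using the first 6 terms:
First differences: -16  -82  -244  -550  -1048
Second differences: -66  -162  -306  -498
Third differences: -96  -144  -192
Fourth differences: -48  -48
Constant fourth difference = -48.
Extend forward: -192 − 48 = -240;  -498 − 240 = -738;  -1048 − 738 = -1786;  -1937 − 1786 = -3723

-3723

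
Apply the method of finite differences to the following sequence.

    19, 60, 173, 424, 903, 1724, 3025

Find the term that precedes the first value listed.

Δ: 41, 113, 251, 479, 821, 1301
Δ²: 72, 138, 228, 342, 480
Δ³: 66, 90, 114, 138
Δ⁴: 24, 24, 24
The fourth differences are constant at 24.
Work back: 66 − 24 = 42;  72 − 42 = 30;  41 − 30 = 11;  19 − 11 = 8

8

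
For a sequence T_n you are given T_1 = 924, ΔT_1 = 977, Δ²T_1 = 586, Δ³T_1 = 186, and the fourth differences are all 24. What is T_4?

5799

Build the table forward from the leading diagonal:
Δ⁴: 24  24  24  24
Δ³: 186  210  234  258
Δ²: 586  772  982  1216
Δ: 977  1563  2335  3317
T: 924  1901  3464  5799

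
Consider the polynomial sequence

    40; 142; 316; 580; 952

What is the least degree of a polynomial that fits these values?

Δ: 102, 174, 264, 372
Δ²: 72, 90, 108
Δ³: 18, 18
The third differences are constant, so the polynomial has degree 3.

3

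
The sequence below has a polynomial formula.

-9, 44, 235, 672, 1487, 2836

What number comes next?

4899

D1: 53, 191, 437, 815, 1349
D2: 138, 246, 378, 534
D3: 108, 132, 156
D4: 24, 24
Constant fourth difference = 24, so extend:
156 + 24 = 180;  534 + 180 = 714;  1349 + 714 = 2063;  2836 + 2063 = 4899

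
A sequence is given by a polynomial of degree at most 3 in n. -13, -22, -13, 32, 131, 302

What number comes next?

563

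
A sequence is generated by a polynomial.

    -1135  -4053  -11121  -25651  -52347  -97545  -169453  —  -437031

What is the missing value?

-278391

Using the first 7 terms:
D1: -2918  -7068  -14530  -26696  -45198  -71908
D2: -4150  -7462  -12166  -18502  -26710
D3: -3312  -4704  -6336  -8208
D4: -1392  -1632  -1872
D5: -240  -240
Constant fifth difference = -240.
Extend forward: -1872 − 240 = -2112;  -8208 − 2112 = -10320;  -26710 − 10320 = -37030;  -71908 − 37030 = -108938;  -169453 − 108938 = -278391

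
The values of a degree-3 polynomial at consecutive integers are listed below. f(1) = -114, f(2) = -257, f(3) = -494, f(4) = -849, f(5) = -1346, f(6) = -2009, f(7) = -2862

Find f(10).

D1: -143 , -237 , -355 , -497 , -663 , -853
D2: -94 , -118 , -142 , -166 , -190
D3: -24 , -24 , -24 , -24
Constant third difference = -24, so extend:
-190 − 24 = -214;  -853 − 214 = -1067;  -2862 − 1067 = -3929
-214 − 24 = -238;  -1067 − 238 = -1305;  -3929 − 1305 = -5234
-238 − 24 = -262;  -1305 − 262 = -1567;  -5234 − 1567 = -6801

-6801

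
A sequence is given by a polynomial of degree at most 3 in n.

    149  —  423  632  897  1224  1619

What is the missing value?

264

Using the last 5 terms:
Δ: 209, 265, 327, 395
Δ²: 56, 62, 68
Δ³: 6, 6
Constant third difference = 6.
Extend backward: 56 − 6 = 50;  209 − 50 = 159;  423 − 159 = 264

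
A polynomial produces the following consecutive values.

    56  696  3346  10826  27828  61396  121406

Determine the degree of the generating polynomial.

Δ: 640, 2650, 7480, 17002, 33568, 60010
Δ²: 2010, 4830, 9522, 16566, 26442
Δ³: 2820, 4692, 7044, 9876
Δ⁴: 1872, 2352, 2832
Δ⁵: 480, 480
The fifth differences are constant, so the polynomial has degree 5.

5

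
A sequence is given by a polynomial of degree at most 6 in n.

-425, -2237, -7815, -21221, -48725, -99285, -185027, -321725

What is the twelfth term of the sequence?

-1848117

Δ: -1812, -5578, -13406, -27504, -50560, -85742, -136698
Δ²: -3766, -7828, -14098, -23056, -35182, -50956
Δ³: -4062, -6270, -8958, -12126, -15774
Δ⁴: -2208, -2688, -3168, -3648
Δ⁵: -480, -480, -480
The fifth differences are constant (-480).
-3648 − 480 = -4128;  -15774 − 4128 = -19902;  -50956 − 19902 = -70858;  -136698 − 70858 = -207556;  -321725 − 207556 = -529281
-4128 − 480 = -4608;  -19902 − 4608 = -24510;  -70858 − 24510 = -95368;  -207556 − 95368 = -302924;  -529281 − 302924 = -832205
-4608 − 480 = -5088;  -24510 − 5088 = -29598;  -95368 − 29598 = -124966;  -302924 − 124966 = -427890;  -832205 − 427890 = -1260095
-5088 − 480 = -5568;  -29598 − 5568 = -35166;  -124966 − 35166 = -160132;  -427890 − 160132 = -588022;  -1260095 − 588022 = -1848117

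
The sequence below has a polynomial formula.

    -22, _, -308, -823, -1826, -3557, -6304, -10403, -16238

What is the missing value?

-89

Using the last 7 terms:
First differences: -515  -1003  -1731  -2747  -4099  -5835
Second differences: -488  -728  -1016  -1352  -1736
Third differences: -240  -288  -336  -384
Fourth differences: -48  -48  -48
Constant fourth difference = -48.
Extend backward: -240 + 48 = -192;  -488 + 192 = -296;  -515 + 296 = -219;  -308 + 219 = -89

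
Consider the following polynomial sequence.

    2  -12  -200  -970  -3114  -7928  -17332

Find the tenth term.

D1: -14  -188  -770  -2144  -4814  -9404
D2: -174  -582  -1374  -2670  -4590
D3: -408  -792  -1296  -1920
D4: -384  -504  -624
D5: -120  -120
Constant fifth difference = -120, so extend:
-624 − 120 = -744;  -1920 − 744 = -2664;  -4590 − 2664 = -7254;  -9404 − 7254 = -16658;  -17332 − 16658 = -33990
-744 − 120 = -864;  -2664 − 864 = -3528;  -7254 − 3528 = -10782;  -16658 − 10782 = -27440;  -33990 − 27440 = -61430
-864 − 120 = -984;  -3528 − 984 = -4512;  -10782 − 4512 = -15294;  -27440 − 15294 = -42734;  -61430 − 42734 = -104164

-104164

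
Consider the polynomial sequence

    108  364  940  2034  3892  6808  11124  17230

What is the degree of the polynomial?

4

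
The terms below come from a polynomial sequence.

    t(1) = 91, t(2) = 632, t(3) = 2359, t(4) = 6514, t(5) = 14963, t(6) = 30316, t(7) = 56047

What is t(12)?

537562

D1: 541, 1727, 4155, 8449, 15353, 25731
D2: 1186, 2428, 4294, 6904, 10378
D3: 1242, 1866, 2610, 3474
D4: 624, 744, 864
D5: 120, 120
The fifth differences are constant (120).
864 + 120 = 984;  3474 + 984 = 4458;  10378 + 4458 = 14836;  25731 + 14836 = 40567;  56047 + 40567 = 96614
984 + 120 = 1104;  4458 + 1104 = 5562;  14836 + 5562 = 20398;  40567 + 20398 = 60965;  96614 + 60965 = 157579
1104 + 120 = 1224;  5562 + 1224 = 6786;  20398 + 6786 = 27184;  60965 + 27184 = 88149;  157579 + 88149 = 245728
1224 + 120 = 1344;  6786 + 1344 = 8130;  27184 + 8130 = 35314;  88149 + 35314 = 123463;  245728 + 123463 = 369191
1344 + 120 = 1464;  8130 + 1464 = 9594;  35314 + 9594 = 44908;  123463 + 44908 = 168371;  369191 + 168371 = 537562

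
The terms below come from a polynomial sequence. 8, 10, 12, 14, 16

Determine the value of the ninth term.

D1: 2  2  2  2
The first differences are constant (2).
16 + 2 = 18
18 + 2 = 20
20 + 2 = 22
22 + 2 = 24

24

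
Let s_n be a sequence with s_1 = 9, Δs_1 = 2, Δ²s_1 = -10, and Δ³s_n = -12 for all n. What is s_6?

-201

Build the table forward from the leading diagonal:
Δ³: -12, -12, -12, -12, -12, -12
Δ²: -10, -22, -34, -46, -58, -70
Δ: 2, -8, -30, -64, -110, -168
s: 9, 11, 3, -27, -91, -201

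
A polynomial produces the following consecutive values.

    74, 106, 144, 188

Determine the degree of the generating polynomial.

2

32, 38, 44
6, 6
The second differences are constant, so the polynomial has degree 2.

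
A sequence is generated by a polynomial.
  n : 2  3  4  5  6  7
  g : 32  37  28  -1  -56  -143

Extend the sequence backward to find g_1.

19

D1: 5, -9, -29, -55, -87
D2: -14, -20, -26, -32
D3: -6, -6, -6
The third differences are constant at -6.
Work back: -14 + 6 = -8;  5 + 8 = 13;  32 − 13 = 19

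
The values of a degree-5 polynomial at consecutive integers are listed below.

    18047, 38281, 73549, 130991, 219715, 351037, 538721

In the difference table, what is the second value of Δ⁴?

Δ: 20234, 35268, 57442, 88724, 131322, 187684
Δ²: 15034, 22174, 31282, 42598, 56362
Δ³: 7140, 9108, 11316, 13764
Δ⁴: 1968, 2208, 2448
Δ⁵: 240, 240

2208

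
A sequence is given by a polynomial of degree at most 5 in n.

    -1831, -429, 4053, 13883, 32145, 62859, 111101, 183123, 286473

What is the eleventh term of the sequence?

624549

Δ: 1402, 4482, 9830, 18262, 30714, 48242, 72022, 103350
Δ²: 3080, 5348, 8432, 12452, 17528, 23780, 31328
Δ³: 2268, 3084, 4020, 5076, 6252, 7548
Δ⁴: 816, 936, 1056, 1176, 1296
Δ⁵: 120, 120, 120, 120
Constant fifth difference = 120, so extend:
1296 + 120 = 1416;  7548 + 1416 = 8964;  31328 + 8964 = 40292;  103350 + 40292 = 143642;  286473 + 143642 = 430115
1416 + 120 = 1536;  8964 + 1536 = 10500;  40292 + 10500 = 50792;  143642 + 50792 = 194434;  430115 + 194434 = 624549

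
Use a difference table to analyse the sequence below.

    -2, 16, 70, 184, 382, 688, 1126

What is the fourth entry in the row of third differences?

24

D1: 18, 54, 114, 198, 306, 438
D2: 36, 60, 84, 108, 132
D3: 24, 24, 24, 24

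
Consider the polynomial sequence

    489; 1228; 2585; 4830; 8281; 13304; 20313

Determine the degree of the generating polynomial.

4

739, 1357, 2245, 3451, 5023, 7009
618, 888, 1206, 1572, 1986
270, 318, 366, 414
48, 48, 48
The fourth differences are constant, so the polynomial has degree 4.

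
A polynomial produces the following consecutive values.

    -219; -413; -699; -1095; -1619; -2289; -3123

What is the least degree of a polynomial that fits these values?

First differences: -194, -286, -396, -524, -670, -834
Second differences: -92, -110, -128, -146, -164
Third differences: -18, -18, -18, -18
The third differences are constant, so the polynomial has degree 3.

3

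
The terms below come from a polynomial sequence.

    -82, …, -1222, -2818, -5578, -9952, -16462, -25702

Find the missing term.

-412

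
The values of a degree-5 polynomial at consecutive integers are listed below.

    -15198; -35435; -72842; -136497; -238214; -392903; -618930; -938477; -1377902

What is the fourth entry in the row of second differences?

Δ: -20237, -37407, -63655, -101717, -154689, -226027, -319547, -439425
Δ²: -17170, -26248, -38062, -52972, -71338, -93520, -119878
Δ³: -9078, -11814, -14910, -18366, -22182, -26358
Δ⁴: -2736, -3096, -3456, -3816, -4176
Δ⁵: -360, -360, -360, -360

-52972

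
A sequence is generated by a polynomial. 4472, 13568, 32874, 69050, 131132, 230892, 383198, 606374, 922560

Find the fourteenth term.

4986020

9096 , 19306 , 36176 , 62082 , 99760 , 152306 , 223176 , 316186
10210 , 16870 , 25906 , 37678 , 52546 , 70870 , 93010
6660 , 9036 , 11772 , 14868 , 18324 , 22140
2376 , 2736 , 3096 , 3456 , 3816
360 , 360 , 360 , 360
Fifth differences constant at 360.
3816 + 360 = 4176;  22140 + 4176 = 26316;  93010 + 26316 = 119326;  316186 + 119326 = 435512;  922560 + 435512 = 1358072
4176 + 360 = 4536;  26316 + 4536 = 30852;  119326 + 30852 = 150178;  435512 + 150178 = 585690;  1358072 + 585690 = 1943762
4536 + 360 = 4896;  30852 + 4896 = 35748;  150178 + 35748 = 185926;  585690 + 185926 = 771616;  1943762 + 771616 = 2715378
4896 + 360 = 5256;  35748 + 5256 = 41004;  185926 + 41004 = 226930;  771616 + 226930 = 998546;  2715378 + 998546 = 3713924
5256 + 360 = 5616;  41004 + 5616 = 46620;  226930 + 46620 = 273550;  998546 + 273550 = 1272096;  3713924 + 1272096 = 4986020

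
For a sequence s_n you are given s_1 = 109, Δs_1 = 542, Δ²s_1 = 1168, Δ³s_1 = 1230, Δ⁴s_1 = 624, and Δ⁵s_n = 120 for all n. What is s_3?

Build the table forward from the leading diagonal:
Fifth differences: 120  120  120
Fourth differences: 624  744  864
Third differences: 1230  1854  2598
Second differences: 1168  2398  4252
First differences: 542  1710  4108
s: 109  651  2361

2361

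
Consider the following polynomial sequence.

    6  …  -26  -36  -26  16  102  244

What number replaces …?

-8

Using the last 6 terms:
D1: -10, 10, 42, 86, 142
D2: 20, 32, 44, 56
D3: 12, 12, 12
Constant third difference = 12.
Extend backward: 20 − 12 = 8;  -10 − 8 = -18;  -26 + 18 = -8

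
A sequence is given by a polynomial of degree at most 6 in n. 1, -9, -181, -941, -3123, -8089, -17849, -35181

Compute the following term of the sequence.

-63751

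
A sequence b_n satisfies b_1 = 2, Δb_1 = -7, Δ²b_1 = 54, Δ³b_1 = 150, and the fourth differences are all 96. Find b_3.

Build the table forward from the leading diagonal:
Δ⁴: 96  96  96
Δ³: 150  246  342
Δ²: 54  204  450
Δ: -7  47  251
b: 2  -5  42

42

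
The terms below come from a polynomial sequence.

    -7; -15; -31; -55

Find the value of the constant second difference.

-8

Δ: -8, -16, -24
Δ²: -8, -8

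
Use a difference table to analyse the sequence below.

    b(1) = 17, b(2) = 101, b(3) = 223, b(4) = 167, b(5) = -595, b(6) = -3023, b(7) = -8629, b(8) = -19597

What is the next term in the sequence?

-38903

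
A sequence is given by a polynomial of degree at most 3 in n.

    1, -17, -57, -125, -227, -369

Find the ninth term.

-18, -40, -68, -102, -142
-22, -28, -34, -40
-6, -6, -6
Constant third difference = -6, so extend:
-40 − 6 = -46;  -142 − 46 = -188;  -369 − 188 = -557
-46 − 6 = -52;  -188 − 52 = -240;  -557 − 240 = -797
-52 − 6 = -58;  -240 − 58 = -298;  -797 − 298 = -1095

-1095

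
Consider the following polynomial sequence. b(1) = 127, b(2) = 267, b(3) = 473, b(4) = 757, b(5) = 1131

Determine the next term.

1607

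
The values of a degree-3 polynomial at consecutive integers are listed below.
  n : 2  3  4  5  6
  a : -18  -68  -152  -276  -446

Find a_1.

4

Δ: -50  -84  -124  -170
Δ²: -34  -40  -46
Δ³: -6  -6
The third differences are constant at -6.
Work back: -34 + 6 = -28;  -50 + 28 = -22;  -18 + 22 = 4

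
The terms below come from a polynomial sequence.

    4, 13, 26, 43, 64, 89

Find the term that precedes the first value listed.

-1

9, 13, 17, 21, 25
4, 4, 4, 4
The second differences are constant at 4.
Work back: 9 − 4 = 5;  4 − 5 = -1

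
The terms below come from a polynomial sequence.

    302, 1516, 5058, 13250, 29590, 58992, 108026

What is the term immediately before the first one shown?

D1: 1214  3542  8192  16340  29402  49034
D2: 2328  4650  8148  13062  19632
D3: 2322  3498  4914  6570
D4: 1176  1416  1656
D5: 240  240
The fifth differences are constant at 240.
Work back: 1176 − 240 = 936;  2322 − 936 = 1386;  2328 − 1386 = 942;  1214 − 942 = 272;  302 − 272 = 30

30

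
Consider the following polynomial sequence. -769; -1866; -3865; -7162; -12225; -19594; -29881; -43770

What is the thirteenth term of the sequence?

-196225

Δ: -1097, -1999, -3297, -5063, -7369, -10287, -13889
Δ²: -902, -1298, -1766, -2306, -2918, -3602
Δ³: -396, -468, -540, -612, -684
Δ⁴: -72, -72, -72, -72
The fourth differences are constant (-72).
-684 − 72 = -756;  -3602 − 756 = -4358;  -13889 − 4358 = -18247;  -43770 − 18247 = -62017
-756 − 72 = -828;  -4358 − 828 = -5186;  -18247 − 5186 = -23433;  -62017 − 23433 = -85450
-828 − 72 = -900;  -5186 − 900 = -6086;  -23433 − 6086 = -29519;  -85450 − 29519 = -114969
-900 − 72 = -972;  -6086 − 972 = -7058;  -29519 − 7058 = -36577;  -114969 − 36577 = -151546
-972 − 72 = -1044;  -7058 − 1044 = -8102;  -36577 − 8102 = -44679;  -151546 − 44679 = -196225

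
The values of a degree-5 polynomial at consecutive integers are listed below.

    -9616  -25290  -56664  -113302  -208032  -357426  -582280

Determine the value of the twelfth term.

Δ: -15674, -31374, -56638, -94730, -149394, -224854
Δ²: -15700, -25264, -38092, -54664, -75460
Δ³: -9564, -12828, -16572, -20796
Δ⁴: -3264, -3744, -4224
Δ⁵: -480, -480
Constant fifth difference = -480, so extend:
-4224 − 480 = -4704;  -20796 − 4704 = -25500;  -75460 − 25500 = -100960;  -224854 − 100960 = -325814;  -582280 − 325814 = -908094
-4704 − 480 = -5184;  -25500 − 5184 = -30684;  -100960 − 30684 = -131644;  -325814 − 131644 = -457458;  -908094 − 457458 = -1365552
-5184 − 480 = -5664;  -30684 − 5664 = -36348;  -131644 − 36348 = -167992;  -457458 − 167992 = -625450;  -1365552 − 625450 = -1991002
-5664 − 480 = -6144;  -36348 − 6144 = -42492;  -167992 − 42492 = -210484;  -625450 − 210484 = -835934;  -1991002 − 835934 = -2826936
-6144 − 480 = -6624;  -42492 − 6624 = -49116;  -210484 − 49116 = -259600;  -835934 − 259600 = -1095534;  -2826936 − 1095534 = -3922470

-3922470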